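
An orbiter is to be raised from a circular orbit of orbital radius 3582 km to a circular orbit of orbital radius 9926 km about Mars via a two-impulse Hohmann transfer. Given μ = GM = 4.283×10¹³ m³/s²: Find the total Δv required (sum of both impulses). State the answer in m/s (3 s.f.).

r₁ = 3582 km = 3.582×10⁶ m.
r₂ = 9926 km = 9.926×10⁶ m.
Transfer ellipse a_t = (r₁ + r₂)/2 = 6.754×10⁶ m.
At r₁: circular v_c1 = √(μ/r₁) = 3458 m/s; transfer-periapsis v_p = √[μ(2/r₁ − 1/a_t)] = 4192 m/s.
Δv₁ = v_p − v_c1 = 734.1 m/s.
At r₂: circular v_c2 = √(μ/r₂) = 2077 m/s; transfer-apoapsis v_a = √[μ(2/r₂ − 1/a_t)] = 1513 m/s.
Δv₂ = v_c2 − v_a = 564.5 m/s.
Total Δv = Δv₁ + Δv₂ = 1299 m/s.

Δv_total ≈ 1300 m/s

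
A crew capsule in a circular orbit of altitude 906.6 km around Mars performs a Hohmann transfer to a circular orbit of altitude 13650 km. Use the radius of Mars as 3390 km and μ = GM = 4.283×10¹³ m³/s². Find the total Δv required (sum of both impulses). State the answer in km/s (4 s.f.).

r₁ = 3390 + 906.6 = 4296.6 km = 4.2966×10⁶ m.
r₂ = 3390 + 13650 = 17040 km = 1.7040×10⁷ m.
Transfer ellipse a_t = (r₁ + r₂)/2 = 1.067×10⁷ m.
At r₁: circular v_c1 = √(μ/r₁) = 3157 m/s; transfer-periapsis v_p = √[μ(2/r₁ − 1/a_t)] = 3990 m/s.
Δv₁ = v_p − v_c1 = 833.0 m/s.
At r₂: circular v_c2 = √(μ/r₂) = 1585 m/s; transfer-apoapsis v_a = √[μ(2/r₂ − 1/a_t)] = 1006 m/s.
Δv₂ = v_c2 − v_a = 579.3 m/s.
Total Δv = Δv₁ + Δv₂ = 1412 m/s = 1.412 km/s.

Δv_total ≈ 1.412 km/s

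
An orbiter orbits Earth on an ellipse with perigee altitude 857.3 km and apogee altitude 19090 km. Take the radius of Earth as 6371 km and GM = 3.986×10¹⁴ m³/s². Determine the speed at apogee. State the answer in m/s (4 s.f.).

r_p = 6371 + 857.3 = 7228.3 km = 7.2283×10⁶ m.
r_a = 6371 + 19090 = 25461 km = 2.5461×10⁷ m.
Semi-major axis a = (r_p + r_a)/2 = 16345 km = 1.634×10⁷ m.
Vis-viva: v² = μ(2/r − 1/a) = 3.986×10¹⁴ × (7.855×10⁻⁸ − 6.118×10⁻⁸) = 6.923×10⁶ m²/s².
v = 2631 m/s.

v ≈ 2631 m/s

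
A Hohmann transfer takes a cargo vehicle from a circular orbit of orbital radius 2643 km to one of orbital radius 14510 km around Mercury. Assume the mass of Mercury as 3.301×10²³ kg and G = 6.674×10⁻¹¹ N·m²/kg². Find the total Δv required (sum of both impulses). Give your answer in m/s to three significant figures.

μ = GM = 6.674×10⁻¹¹ × 3.301×10²³ = 2.203×10¹³ m³/s².
r₁ = 2643 km = 2.643×10⁶ m.
r₂ = 14510 km = 1.451×10⁷ m.
Transfer ellipse a_t = (r₁ + r₂)/2 = 8.576×10⁶ m.
At r₁: circular v_c1 = √(μ/r₁) = 2887 m/s; transfer-periherm v_p = √[μ(2/r₁ − 1/a_t)] = 3755 m/s.
Δv₁ = v_p − v_c1 = 868.2 m/s.
At r₂: circular v_c2 = √(μ/r₂) = 1232 m/s; transfer-apoherm v_a = √[μ(2/r₂ − 1/a_t)] = 684.0 m/s.
Δv₂ = v_c2 − v_a = 548.2 m/s.
Total Δv = Δv₁ + Δv₂ = 1416 m/s.

Δv_total ≈ 1420 m/s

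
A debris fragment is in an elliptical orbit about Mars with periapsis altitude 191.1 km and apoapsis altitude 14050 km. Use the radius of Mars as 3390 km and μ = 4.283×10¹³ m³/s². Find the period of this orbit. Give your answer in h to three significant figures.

r_p = 3390 + 191.1 = 3581.1 km = 3.5811×10⁶ m.
r_a = 3390 + 14050 = 17440 km = 1.7440×10⁷ m.
Semi-major axis a = (r_p + r_a)/2 = (3581.1 + 17440)/2 = 10511 km = 1.051×10⁷ m.
By Kepler's third law T = 2π√(a³/μ) = 2π × 5.207×10³ = 3.271×10⁴ s.
= 9.087 h.

T ≈ 9.09 h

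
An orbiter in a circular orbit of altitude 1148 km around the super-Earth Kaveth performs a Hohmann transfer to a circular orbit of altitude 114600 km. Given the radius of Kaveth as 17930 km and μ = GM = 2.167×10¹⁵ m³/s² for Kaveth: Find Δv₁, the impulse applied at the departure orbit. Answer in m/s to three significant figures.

r₁ = 17930 + 1148 = 19078 km = 1.9078×10⁷ m.
r₂ = 17930 + 114600 = 132530 km = 1.3253×10⁸ m.
Transfer ellipse a_t = (r₁ + r₂)/2 = 7.580×10⁷ m.
At r₁: circular v_c1 = √(μ/r₁) = 10660 m/s; transfer-periapsis v_p = √[μ(2/r₁ − 1/a_t)] = 14090 m/s.
Δv₁ = v_p − v_c1 = 3434 m/s.

Δv ≈ 3430 m/s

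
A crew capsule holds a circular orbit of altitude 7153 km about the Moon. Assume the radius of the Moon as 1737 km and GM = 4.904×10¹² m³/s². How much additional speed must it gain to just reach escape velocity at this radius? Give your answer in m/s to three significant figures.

r = 1737 + 7153 = 8890.0 km = 8.8900×10⁶ m.
Circular speed v_c = √(μ/r) = 742.7 m/s.
Escape speed v_esc = √(2μ/r) = √2 × v_c = 1050 m/s.
Δv = v_esc − v_c = 307.6 m/s.

Δv ≈ 308 m/s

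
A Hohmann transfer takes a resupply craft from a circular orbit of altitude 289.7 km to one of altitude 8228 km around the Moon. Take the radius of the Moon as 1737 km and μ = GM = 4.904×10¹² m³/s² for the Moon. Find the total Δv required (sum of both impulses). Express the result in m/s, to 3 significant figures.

Δv_total ≈ 743 m/s

r₁ = 1737 + 289.7 = 2026.7 km = 2.0267×10⁶ m.
r₂ = 1737 + 8228 = 9965.0 km = 9.9650×10⁶ m.
Transfer ellipse a_t = (r₁ + r₂)/2 = 5.996×10⁶ m.
At r₁: circular v_c1 = √(μ/r₁) = 1556 m/s; transfer-perilune v_p = √[μ(2/r₁ − 1/a_t)] = 2005 m/s.
Δv₁ = v_p − v_c1 = 449.8 m/s.
At r₂: circular v_c2 = √(μ/r₂) = 701.5 m/s; transfer-apolune v_a = √[μ(2/r₂ − 1/a_t)] = 407.9 m/s.
Δv₂ = v_c2 − v_a = 293.7 m/s.
Total Δv = Δv₁ + Δv₂ = 743.5 m/s.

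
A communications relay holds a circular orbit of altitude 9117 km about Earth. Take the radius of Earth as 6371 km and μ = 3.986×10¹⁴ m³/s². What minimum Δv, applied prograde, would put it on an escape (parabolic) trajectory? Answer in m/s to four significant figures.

Δv ≈ 2101 m/s

r = 6371 + 9117 = 15488 km = 1.5488×10⁷ m.
Circular speed v_c = √(μ/r) = 5073 m/s.
Escape speed v_esc = √(2μ/r) = √2 × v_c = 7174 m/s.
Δv = v_esc − v_c = 2101 m/s.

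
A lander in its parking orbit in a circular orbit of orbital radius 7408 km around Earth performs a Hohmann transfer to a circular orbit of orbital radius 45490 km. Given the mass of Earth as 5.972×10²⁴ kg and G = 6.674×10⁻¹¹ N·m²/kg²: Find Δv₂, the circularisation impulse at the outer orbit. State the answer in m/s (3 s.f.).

μ = GM = 6.674×10⁻¹¹ × 5.972×10²⁴ = 3.986×10¹⁴ m³/s².
r₁ = 7408 km = 7.408×10⁶ m.
r₂ = 45490 km = 4.549×10⁷ m.
Transfer ellipse a_t = (r₁ + r₂)/2 = 2.645×10⁷ m.
At r₁: circular v_c1 = √(μ/r₁) = 7335 m/s; transfer-perigee v_p = √[μ(2/r₁ − 1/a_t)] = 9620 m/s.
At r₂: circular v_c2 = √(μ/r₂) = 2960 m/s; transfer-apogee v_a = √[μ(2/r₂ − 1/a_t)] = 1567 m/s.
Δv₂ = v_c2 − v_a = 1393 m/s.

Δv ≈ 1390 m/s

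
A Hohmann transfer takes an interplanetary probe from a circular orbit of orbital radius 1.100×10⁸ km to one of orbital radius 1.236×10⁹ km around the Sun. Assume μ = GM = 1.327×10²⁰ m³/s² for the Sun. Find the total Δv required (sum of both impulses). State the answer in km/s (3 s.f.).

r₁ = 1.100×10⁸ km = 1.100×10¹¹ m.
r₂ = 1.236×10⁹ km = 1.236×10¹² m.
Transfer ellipse a_t = (r₁ + r₂)/2 = 6.730×10¹¹ m.
At r₁: circular v_c1 = √(μ/r₁) = 34730 m/s; transfer-perihelion v_p = √[μ(2/r₁ − 1/a_t)] = 47070 m/s.
Δv₁ = v_p − v_c1 = 12340 m/s.
At r₂: circular v_c2 = √(μ/r₂) = 10360 m/s; transfer-aphelion v_a = √[μ(2/r₂ − 1/a_t)] = 4189 m/s.
Δv₂ = v_c2 − v_a = 6173 m/s.
Total Δv = Δv₁ + Δv₂ = 18510 m/s = 18.51 km/s.

Δv_total ≈ 18.5 km/s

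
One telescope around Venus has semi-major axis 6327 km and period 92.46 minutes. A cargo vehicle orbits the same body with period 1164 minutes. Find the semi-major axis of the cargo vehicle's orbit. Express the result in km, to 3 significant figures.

Kepler's third law: a³ ∝ T², so a₂ = a₁ (T₂/T₁)^(2/3).
T₂/T₁ = 12.59, (T₂/T₁)^(2/3) = 5.412.
a₂ = 6327 × 5.412 = 34240 km.

a₂ ≈ 34200 km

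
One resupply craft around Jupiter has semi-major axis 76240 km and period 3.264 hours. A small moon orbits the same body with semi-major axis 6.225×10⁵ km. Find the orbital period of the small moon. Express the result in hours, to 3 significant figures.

T₂ ≈ 76.2 hours

Kepler's third law: T² ∝ a³, so T₂ = T₁ (a₂/a₁)^(3/2).
a₂/a₁ = 8.165, (a₂/a₁)^(3/2) = 23.33.
T₂ = 3.264 × 23.33 = 76.15 hours.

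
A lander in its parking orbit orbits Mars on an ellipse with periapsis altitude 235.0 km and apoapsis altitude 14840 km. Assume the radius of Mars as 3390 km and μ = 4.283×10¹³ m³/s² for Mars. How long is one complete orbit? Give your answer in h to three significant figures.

r_p = 3390 + 235.0 = 3625.0 km = 3.6250×10⁶ m.
r_a = 3390 + 14840 = 18230 km = 1.8230×10⁷ m.
Semi-major axis a = (r_p + r_a)/2 = (3625.0 + 18230)/2 = 10928 km = 1.093×10⁷ m.
By Kepler's third law T = 2π√(a³/μ) = 2π × 5.520×10³ = 3.468×10⁴ s.
= 9.634 h.

T ≈ 9.63 h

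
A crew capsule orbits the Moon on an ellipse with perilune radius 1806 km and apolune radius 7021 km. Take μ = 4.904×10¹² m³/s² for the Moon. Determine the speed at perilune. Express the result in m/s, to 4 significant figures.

v ≈ 2078 m/s

Semi-major axis a = (r_p + r_a)/2 = 4413.5 km = 4.414×10⁶ m.
Vis-viva: v² = μ(2/r − 1/a) = 4.904×10¹² × (1.107×10⁻⁶ − 2.266×10⁻⁷) = 4.320×10⁶ m²/s².
v = 2078 m/s.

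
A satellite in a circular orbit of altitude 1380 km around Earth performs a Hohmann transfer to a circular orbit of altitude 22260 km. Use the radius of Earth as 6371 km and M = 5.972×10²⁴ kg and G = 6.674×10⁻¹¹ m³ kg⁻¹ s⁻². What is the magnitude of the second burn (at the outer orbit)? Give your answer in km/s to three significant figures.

Δv ≈ 1.30 km/s

μ = GM = 6.674×10⁻¹¹ × 5.972×10²⁴ = 3.986×10¹⁴ m³/s².
r₁ = 6371 + 1380 = 7751.0 km = 7.7510×10⁶ m.
r₂ = 6371 + 22260 = 28631 km = 2.8631×10⁷ m.
Transfer ellipse a_t = (r₁ + r₂)/2 = 1.819×10⁷ m.
At r₁: circular v_c1 = √(μ/r₁) = 7171 m/s; transfer-perigee v_p = √[μ(2/r₁ − 1/a_t)] = 8996 m/s.
At r₂: circular v_c2 = √(μ/r₂) = 3731 m/s; transfer-apogee v_a = √[μ(2/r₂ − 1/a_t)] = 2435 m/s.
Δv₂ = v_c2 − v_a = 1296 m/s.
= 1.296 km/s.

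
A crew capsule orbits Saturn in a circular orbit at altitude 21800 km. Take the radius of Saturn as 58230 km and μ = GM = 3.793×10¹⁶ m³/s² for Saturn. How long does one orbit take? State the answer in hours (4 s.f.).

r = 58230 + 21800 = 80030 km = 8.0030×10⁷ m.
Kepler's third law: T = 2π√(r³/μ) = 2π√((8.003×10⁷)³ / 3.793×10¹⁶).
r³/μ = 1.351×10⁷ s², so T = 2π × 3.676×10³ = 2.310×10⁴ s.
Converting: 2.310×10⁴ s ÷ 3600 = 6.416 hours.

T ≈ 6.416 hours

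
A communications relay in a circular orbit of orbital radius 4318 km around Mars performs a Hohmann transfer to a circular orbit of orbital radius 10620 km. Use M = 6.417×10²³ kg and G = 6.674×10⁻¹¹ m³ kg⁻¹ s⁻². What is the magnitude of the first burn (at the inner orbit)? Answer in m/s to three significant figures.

μ = GM = 6.674×10⁻¹¹ × 6.417×10²³ = 4.283×10¹³ m³/s².
r₁ = 4318 km = 4.318×10⁶ m.
r₂ = 10620 km = 1.062×10⁷ m.
Transfer ellipse a_t = (r₁ + r₂)/2 = 7.469×10⁶ m.
At r₁: circular v_c1 = √(μ/r₁) = 3149 m/s; transfer-periapsis v_p = √[μ(2/r₁ − 1/a_t)] = 3755 m/s.
Δv₁ = v_p − v_c1 = 606.0 m/s.

Δv ≈ 606 m/s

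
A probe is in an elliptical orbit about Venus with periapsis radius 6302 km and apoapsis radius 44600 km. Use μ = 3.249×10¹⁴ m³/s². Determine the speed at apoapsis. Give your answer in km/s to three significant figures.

Semi-major axis a = (r_p + r_a)/2 = 25451 km = 2.545×10⁷ m.
Vis-viva: v² = μ(2/r − 1/a) = 3.249×10¹⁴ × (4.484×10⁻⁸ − 3.929×10⁻⁸) = 1.804×10⁶ m²/s².
v = 1343 m/s = 1.343 km/s.

v ≈ 1.34 km/s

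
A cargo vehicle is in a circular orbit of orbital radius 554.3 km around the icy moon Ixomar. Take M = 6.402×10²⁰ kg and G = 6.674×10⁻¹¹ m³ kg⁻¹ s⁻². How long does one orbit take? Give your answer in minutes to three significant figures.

μ = GM = 6.674×10⁻¹¹ × 6.402×10²⁰ = 4.273×10¹⁰ m³/s².
r = 554.3 km = 5.543×10⁵ m.
Kepler's third law: T = 2π√(r³/μ) = 2π√((5.543×10⁵)³ / 4.273×10¹⁰).
r³/μ = 3.986×10⁶ s², so T = 2π × 1.996×10³ = 1.254×10⁴ s.
Converting: 1.254×10⁴ s ÷ 60.00 = 209.1 minutes.

T ≈ 209 minutes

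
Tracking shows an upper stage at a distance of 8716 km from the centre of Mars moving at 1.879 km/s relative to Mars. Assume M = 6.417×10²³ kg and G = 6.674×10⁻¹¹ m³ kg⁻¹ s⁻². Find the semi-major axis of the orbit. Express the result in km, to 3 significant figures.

μ = GM = 6.674×10⁻¹¹ × 6.417×10²³ = 4.283×10¹³ m³/s².
r = 8.716×10⁶ m.
Specific orbital energy ε = v²/2 − μ/r = (1879)²/2 − 4.283×10¹³/8.716×10⁶ = -3.148×10⁶ J/kg.
Since ε = −μ/(2a), a = −μ/(2ε) = 6.802×10⁶ m = 6801.6 km.

a ≈ 6800 km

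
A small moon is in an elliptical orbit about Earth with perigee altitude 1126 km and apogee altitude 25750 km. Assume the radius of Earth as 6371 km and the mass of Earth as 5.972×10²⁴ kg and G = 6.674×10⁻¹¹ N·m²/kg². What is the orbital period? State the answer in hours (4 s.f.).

T ≈ 7.708 hours

μ = GM = 6.674×10⁻¹¹ × 5.972×10²⁴ = 3.986×10¹⁴ m³/s².
r_p = 6371 + 1126 = 7497.0 km = 7.4970×10⁶ m.
r_a = 6371 + 25750 = 32121 km = 3.2121×10⁷ m.
Semi-major axis a = (r_p + r_a)/2 = (7497.0 + 32121)/2 = 19809 km = 1.981×10⁷ m.
By Kepler's third law T = 2π√(a³/μ) = 2π × 4.416×10³ = 2.775×10⁴ s.
= 7.708 hours.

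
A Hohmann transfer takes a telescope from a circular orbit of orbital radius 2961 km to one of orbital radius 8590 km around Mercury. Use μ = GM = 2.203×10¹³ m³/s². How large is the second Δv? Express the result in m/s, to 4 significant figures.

Δv ≈ 454.8 m/s

r₁ = 2961 km = 2.961×10⁶ m.
r₂ = 8590 km = 8.590×10⁶ m.
Transfer ellipse a_t = (r₁ + r₂)/2 = 5.776×10⁶ m.
At r₁: circular v_c1 = √(μ/r₁) = 2728 m/s; transfer-periherm v_p = √[μ(2/r₁ − 1/a_t)] = 3327 m/s.
At r₂: circular v_c2 = √(μ/r₂) = 1601 m/s; transfer-apoherm v_a = √[μ(2/r₂ − 1/a_t)] = 1147 m/s.
Δv₂ = v_c2 − v_a = 454.8 m/s.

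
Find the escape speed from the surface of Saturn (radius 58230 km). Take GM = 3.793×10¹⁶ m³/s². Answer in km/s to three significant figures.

r = R = 5.823×10⁷ m.
Escape speed v_esc = √(2μ/r) = √(2 × 3.793×10¹⁶ / 5.823×10⁷) = √(1.303×10⁹) = 36090 m/s.
= 36.09 km/s.

v_esc ≈ 36.1 km/s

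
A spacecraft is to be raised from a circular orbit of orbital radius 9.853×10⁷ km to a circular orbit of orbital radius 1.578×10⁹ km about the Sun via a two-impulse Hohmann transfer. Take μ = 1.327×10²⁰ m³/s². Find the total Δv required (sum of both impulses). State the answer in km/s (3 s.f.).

r₁ = 9.853×10⁷ km = 9.853×10¹⁰ m.
r₂ = 1.578×10⁹ km = 1.578×10¹² m.
Transfer ellipse a_t = (r₁ + r₂)/2 = 8.383×10¹¹ m.
At r₁: circular v_c1 = √(μ/r₁) = 36700 m/s; transfer-perihelion v_p = √[μ(2/r₁ − 1/a_t)] = 50350 m/s.
Δv₁ = v_p − v_c1 = 13650 m/s.
At r₂: circular v_c2 = √(μ/r₂) = 9170 m/s; transfer-aphelion v_a = √[μ(2/r₂ − 1/a_t)] = 3144 m/s.
Δv₂ = v_c2 − v_a = 6026 m/s.
Total Δv = Δv₁ + Δv₂ = 19680 m/s = 19.68 km/s.

Δv_total ≈ 19.7 km/s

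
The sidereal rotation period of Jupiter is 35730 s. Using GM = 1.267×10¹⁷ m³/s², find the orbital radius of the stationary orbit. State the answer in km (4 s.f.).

A synchronous orbit has period T, so by Kepler's third law a = (μT²/4π²)^(1/3).
μT²/4π² = 1.267×10¹⁷ × (3.573×10⁴)² / 39.48 = 4.097×10²⁴ m³.
a = 1.600×10⁸ m = 1.6002×10⁵ km.

r_sync ≈ 1.600×10⁵ km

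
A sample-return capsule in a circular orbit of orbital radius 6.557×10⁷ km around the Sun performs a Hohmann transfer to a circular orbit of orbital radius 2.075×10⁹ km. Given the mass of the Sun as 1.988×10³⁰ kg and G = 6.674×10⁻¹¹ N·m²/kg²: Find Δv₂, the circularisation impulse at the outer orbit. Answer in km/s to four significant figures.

Δv ≈ 6.017 km/s

μ = GM = 6.674×10⁻¹¹ × 1.988×10³⁰ = 1.327×10²⁰ m³/s².
r₁ = 6.557×10⁷ km = 6.557×10¹⁰ m.
r₂ = 2.075×10⁹ km = 2.075×10¹² m.
Transfer ellipse a_t = (r₁ + r₂)/2 = 1.070×10¹² m.
At r₁: circular v_c1 = √(μ/r₁) = 44980 m/s; transfer-perihelion v_p = √[μ(2/r₁ − 1/a_t)] = 62630 m/s.
At r₂: circular v_c2 = √(μ/r₂) = 7996 m/s; transfer-aphelion v_a = √[μ(2/r₂ − 1/a_t)] = 1979 m/s.
Δv₂ = v_c2 − v_a = 6017 m/s.
= 6.017 km/s.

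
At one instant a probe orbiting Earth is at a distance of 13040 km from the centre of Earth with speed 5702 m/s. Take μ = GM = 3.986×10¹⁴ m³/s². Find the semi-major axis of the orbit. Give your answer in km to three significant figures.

a ≈ 13900 km

r = 1.304×10⁷ m.
Specific orbital energy ε = v²/2 − μ/r = (5702)²/2 − 3.986×10¹⁴/1.304×10⁷ = -1.431×10⁷ J/kg.
Since ε = −μ/(2a), a = −μ/(2ε) = 1.393×10⁷ m = 13926 km.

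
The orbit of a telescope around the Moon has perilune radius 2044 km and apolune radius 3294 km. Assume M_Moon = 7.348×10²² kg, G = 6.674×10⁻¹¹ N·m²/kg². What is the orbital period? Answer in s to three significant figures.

T ≈ 12400 s

μ = GM = 6.674×10⁻¹¹ × 7.348×10²² = 4.904×10¹² m³/s².
Semi-major axis a = (r_p + r_a)/2 = (2044.0 + 3294.0)/2 = 2669.0 km = 2.669×10⁶ m.
By Kepler's third law T = 2π√(a³/μ) = 2π × 1.969×10³ = 1.237×10⁴ s.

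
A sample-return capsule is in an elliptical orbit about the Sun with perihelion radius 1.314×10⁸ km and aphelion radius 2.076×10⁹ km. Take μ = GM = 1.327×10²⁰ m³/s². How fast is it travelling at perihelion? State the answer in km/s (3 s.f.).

Semi-major axis a = (r_p + r_a)/2 = 1.1037×10⁹ km = 1.104×10¹² m.
Vis-viva: v² = μ(2/r − 1/a) = 1.327×10²⁰ × (1.522×10⁻¹¹ − 9.060×10⁻¹³) = 1.900×10⁹ m²/s².
v = 43580 m/s = 43.58 km/s.

v ≈ 43.6 km/s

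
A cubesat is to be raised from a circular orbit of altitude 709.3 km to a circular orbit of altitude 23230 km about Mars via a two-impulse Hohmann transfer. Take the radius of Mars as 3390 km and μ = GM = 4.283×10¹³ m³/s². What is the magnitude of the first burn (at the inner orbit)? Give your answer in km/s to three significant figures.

Δv ≈ 1.02 km/s

r₁ = 3390 + 709.3 = 4099.3 km = 4.0993×10⁶ m.
r₂ = 3390 + 23230 = 26620 km = 2.6620×10⁷ m.
Transfer ellipse a_t = (r₁ + r₂)/2 = 1.536×10⁷ m.
At r₁: circular v_c1 = √(μ/r₁) = 3232 m/s; transfer-periapsis v_p = √[μ(2/r₁ − 1/a_t)] = 4255 m/s.
Δv₁ = v_p − v_c1 = 1023 m/s.
= 1.023 km/s.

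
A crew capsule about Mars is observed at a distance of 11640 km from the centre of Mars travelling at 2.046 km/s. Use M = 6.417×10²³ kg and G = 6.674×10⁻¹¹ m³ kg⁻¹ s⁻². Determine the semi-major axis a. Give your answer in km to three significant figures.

a ≈ 13500 km

μ = GM = 6.674×10⁻¹¹ × 6.417×10²³ = 4.283×10¹³ m³/s².
r = 1.164×10⁷ m.
Vis-viva rearranged: 1/a = 2/r − v²/μ = 1.718×10⁻⁷ − 9.774×10⁻⁸ = 7.408×10⁻⁸ m⁻¹.
a = 1.350×10⁷ m = 13500 km.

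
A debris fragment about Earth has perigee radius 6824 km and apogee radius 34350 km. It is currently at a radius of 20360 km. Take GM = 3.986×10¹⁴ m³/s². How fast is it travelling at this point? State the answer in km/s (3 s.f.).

v ≈ 4.45 km/s

Semi-major axis a = (r_p + r_a)/2 = 20587 km = 2.059×10⁷ m.
Vis-viva: v² = μ(2/r − 1/a) = 3.986×10¹⁴ × (9.823×10⁻⁸ − 4.857×10⁻⁸) = 1.979×10⁷ m²/s².
v = 4449 m/s = 4.449 km/s.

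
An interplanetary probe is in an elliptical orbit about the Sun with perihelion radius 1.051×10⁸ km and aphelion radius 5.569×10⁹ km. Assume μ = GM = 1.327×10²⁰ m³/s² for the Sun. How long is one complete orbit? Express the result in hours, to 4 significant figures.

T ≈ 724000 hours

Semi-major axis a = (r_p + r_a)/2 = (1.0510×10⁸ + 5.5690×10⁹)/2 = 2.8370×10⁹ km = 2.837×10¹² m.
By Kepler's third law T = 2π√(a³/μ) = 2π × 4.148×10⁸ = 2.606×10⁹ s.
= 7.240×10⁵ hours.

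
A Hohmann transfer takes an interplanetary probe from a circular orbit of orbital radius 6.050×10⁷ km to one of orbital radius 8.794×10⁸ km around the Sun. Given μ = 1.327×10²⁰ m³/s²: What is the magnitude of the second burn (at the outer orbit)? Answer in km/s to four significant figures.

Δv ≈ 7.877 km/s

r₁ = 6.050×10⁷ km = 6.050×10¹⁰ m.
r₂ = 8.794×10⁸ km = 8.794×10¹¹ m.
Transfer ellipse a_t = (r₁ + r₂)/2 = 4.700×10¹¹ m.
At r₁: circular v_c1 = √(μ/r₁) = 46830 m/s; transfer-perihelion v_p = √[μ(2/r₁ − 1/a_t)] = 64070 m/s.
At r₂: circular v_c2 = √(μ/r₂) = 12280 m/s; transfer-aphelion v_a = √[μ(2/r₂ − 1/a_t)] = 4408 m/s.
Δv₂ = v_c2 − v_a = 7877 m/s.
= 7.877 km/s.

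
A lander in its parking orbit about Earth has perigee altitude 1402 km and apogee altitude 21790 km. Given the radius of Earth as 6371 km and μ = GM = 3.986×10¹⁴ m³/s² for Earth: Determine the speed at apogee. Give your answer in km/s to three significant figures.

r_p = 6371 + 1402 = 7773.0 km = 7.7730×10⁶ m.
r_a = 6371 + 21790 = 28161 km = 2.8161×10⁷ m.
Semi-major axis a = (r_p + r_a)/2 = 17967 km = 1.797×10⁷ m.
Vis-viva: v² = μ(2/r − 1/a) = 3.986×10¹⁴ × (7.102×10⁻⁸ − 5.566×10⁻⁸) = 6.124×10⁶ m²/s².
v = 2475 m/s = 2.475 km/s.

v ≈ 2.47 km/s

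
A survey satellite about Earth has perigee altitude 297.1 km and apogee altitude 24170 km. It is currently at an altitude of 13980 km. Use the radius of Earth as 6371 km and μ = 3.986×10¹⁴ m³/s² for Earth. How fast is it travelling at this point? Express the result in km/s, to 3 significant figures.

v ≈ 4.21 km/s

r_p = 6371 + 297.1 = 6668.1 km = 6.6681×10⁶ m.
r_a = 6371 + 24170 = 30541 km = 3.0541×10⁷ m.
r = 6371 + 13980 = 20351 km = 2.035×10⁷ m.
Semi-major axis a = (r_p + r_a)/2 = 18605 km = 1.860×10⁷ m.
Vis-viva: v² = μ(2/r − 1/a) = 3.986×10¹⁴ × (9.828×10⁻⁸ − 5.375×10⁻⁸) = 1.775×10⁷ m²/s².
v = 4213 m/s = 4.213 km/s.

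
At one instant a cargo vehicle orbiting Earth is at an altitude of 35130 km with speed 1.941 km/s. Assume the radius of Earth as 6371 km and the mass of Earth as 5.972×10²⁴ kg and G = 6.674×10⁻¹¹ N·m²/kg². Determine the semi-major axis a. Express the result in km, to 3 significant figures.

a ≈ 25800 km

μ = GM = 6.674×10⁻¹¹ × 5.972×10²⁴ = 3.986×10¹⁴ m³/s².
r = 6371 + 35130 = 41501 km = 4.150×10⁷ m.
Specific orbital energy ε = v²/2 − μ/r = (1941)²/2 − 3.986×10¹⁴/4.150×10⁷ = -7.720×10⁶ J/kg.
Since ε = −μ/(2a), a = −μ/(2ε) = 2.581×10⁷ m = 25814 km.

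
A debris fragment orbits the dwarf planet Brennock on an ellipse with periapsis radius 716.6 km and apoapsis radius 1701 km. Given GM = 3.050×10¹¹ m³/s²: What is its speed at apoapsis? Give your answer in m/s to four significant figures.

Semi-major axis a = (r_p + r_a)/2 = 1208.8 km = 1.209×10⁶ m.
Vis-viva: v² = μ(2/r − 1/a) = 3.050×10¹¹ × (1.176×10⁻⁶ − 8.273×10⁻⁷) = 1.063×10⁵ m²/s².
v = 326.0 m/s.

v ≈ 326.0 m/s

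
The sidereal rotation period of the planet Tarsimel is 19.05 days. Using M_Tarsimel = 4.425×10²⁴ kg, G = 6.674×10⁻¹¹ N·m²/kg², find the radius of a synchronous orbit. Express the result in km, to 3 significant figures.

μ = GM = 6.674×10⁻¹¹ × 4.425×10²⁴ = 2.953×10¹⁴ m³/s².
T = 19.05 days = 1.646×10⁶ s.
A synchronous orbit has period T, so by Kepler's third law a = (μT²/4π²)^(1/3).
μT²/4π² = 2.953×10¹⁴ × (1.646×10⁶)² / 39.48 = 2.027×10²⁵ m³.
a = 2.726×10⁸ m = 2.7264×10⁵ km.

r_sync ≈ 2.73×10⁵ km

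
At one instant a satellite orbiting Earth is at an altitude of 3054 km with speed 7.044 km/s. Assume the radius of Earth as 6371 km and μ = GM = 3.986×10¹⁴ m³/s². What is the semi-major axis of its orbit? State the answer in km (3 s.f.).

r = 6371 + 3054 = 9425.0 km = 9.425×10⁶ m.
Specific orbital energy ε = v²/2 − μ/r = (7044)²/2 − 3.986×10¹⁴/9.425×10⁶ = -1.748×10⁷ J/kg.
Since ε = −μ/(2a), a = −μ/(2ε) = 1.140×10⁷ m = 11400 km.

a ≈ 11400 km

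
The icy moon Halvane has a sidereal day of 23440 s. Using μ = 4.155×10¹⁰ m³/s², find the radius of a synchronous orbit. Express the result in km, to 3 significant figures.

A synchronous orbit has period T, so by Kepler's third law a = (μT²/4π²)^(1/3).
μT²/4π² = 4.155×10¹⁰ × (2.344×10⁴)² / 39.48 = 5.783×10¹⁷ m³.
a = 8.331×10⁵ m = 833.12 km.

r_sync ≈ 833 km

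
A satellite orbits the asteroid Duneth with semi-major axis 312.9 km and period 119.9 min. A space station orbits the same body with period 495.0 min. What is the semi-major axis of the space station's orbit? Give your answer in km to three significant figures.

Kepler's third law: a³ ∝ T², so a₂ = a₁ (T₂/T₁)^(2/3).
T₂/T₁ = 4.128, (T₂/T₁)^(2/3) = 2.573.
a₂ = 312.9 × 2.573 = 805.2 km.

a₂ ≈ 805 km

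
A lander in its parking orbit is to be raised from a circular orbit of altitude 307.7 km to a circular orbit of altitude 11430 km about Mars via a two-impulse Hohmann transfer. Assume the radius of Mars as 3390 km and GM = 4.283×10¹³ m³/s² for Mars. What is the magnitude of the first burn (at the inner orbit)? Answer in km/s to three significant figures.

Δv ≈ 0.902 km/s

r₁ = 3390 + 307.7 = 3697.7 km = 3.6977×10⁶ m.
r₂ = 3390 + 11430 = 14820 km = 1.4820×10⁷ m.
Transfer ellipse a_t = (r₁ + r₂)/2 = 9.259×10⁶ m.
At r₁: circular v_c1 = √(μ/r₁) = 3403 m/s; transfer-periapsis v_p = √[μ(2/r₁ − 1/a_t)] = 4306 m/s.
Δv₁ = v_p − v_c1 = 902.4 m/s.
= 0.9024 km/s.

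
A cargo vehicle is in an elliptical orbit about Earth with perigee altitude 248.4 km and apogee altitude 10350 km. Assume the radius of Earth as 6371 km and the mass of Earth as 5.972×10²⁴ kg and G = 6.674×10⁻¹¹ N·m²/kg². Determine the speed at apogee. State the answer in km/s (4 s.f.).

μ = GM = 6.674×10⁻¹¹ × 5.972×10²⁴ = 3.986×10¹⁴ m³/s².
r_p = 6371 + 248.4 = 6619.4 km = 6.6194×10⁶ m.
r_a = 6371 + 10350 = 16721 km = 1.6721×10⁷ m.
Semi-major axis a = (r_p + r_a)/2 = 11670 km = 1.167×10⁷ m.
Vis-viva: v² = μ(2/r − 1/a) = 3.986×10¹⁴ × (1.196×10⁻⁷ − 8.569×10⁻⁸) = 1.352×10⁷ m²/s².
v = 3677 m/s = 3.677 km/s.

v ≈ 3.677 km/s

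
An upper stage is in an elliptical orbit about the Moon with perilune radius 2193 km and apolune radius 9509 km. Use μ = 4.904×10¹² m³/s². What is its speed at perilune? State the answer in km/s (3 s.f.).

Semi-major axis a = (r_p + r_a)/2 = 5851.0 km = 5.851×10⁶ m.
Vis-viva: v² = μ(2/r − 1/a) = 4.904×10¹² × (9.120×10⁻⁷ − 1.709×10⁻⁷) = 3.634×10⁶ m²/s².
v = 1906 m/s = 1.906 km/s.

v ≈ 1.91 km/s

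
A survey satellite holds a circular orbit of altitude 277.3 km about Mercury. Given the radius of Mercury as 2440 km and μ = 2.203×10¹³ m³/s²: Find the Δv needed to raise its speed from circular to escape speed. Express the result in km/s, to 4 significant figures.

r = 2440 + 277.3 = 2717.3 km = 2.7173×10⁶ m.
Circular speed v_c = √(μ/r) = 2847 m/s.
Escape speed v_esc = √(2μ/r) = √2 × v_c = 4027 m/s.
Δv = v_esc − v_c = 1179 m/s = 1.179 km/s.

Δv ≈ 1.179 km/s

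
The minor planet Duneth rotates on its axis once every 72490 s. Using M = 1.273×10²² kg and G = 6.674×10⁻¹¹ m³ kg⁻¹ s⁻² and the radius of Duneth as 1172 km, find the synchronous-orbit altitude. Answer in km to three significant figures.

μ = GM = 6.674×10⁻¹¹ × 1.273×10²² = 8.496×10¹¹ m³/s².
A synchronous orbit has period T, so by Kepler's third law a = (μT²/4π²)^(1/3).
μT²/4π² = 8.496×10¹¹ × (7.249×10⁴)² / 39.48 = 1.131×10²⁰ m³.
a = 4.836×10⁶ m = 4835.8 km.
Altitude h = a − R = 4835.8 − 1172 = 3663.8 km.

h_sync ≈ 3660 km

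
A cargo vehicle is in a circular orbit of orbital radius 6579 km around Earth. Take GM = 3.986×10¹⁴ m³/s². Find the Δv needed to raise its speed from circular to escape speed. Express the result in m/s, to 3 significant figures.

Δv ≈ 3220 m/s

r = 6579 km = 6.579×10⁶ m.
Circular speed v_c = √(μ/r) = 7784 m/s.
Escape speed v_esc = √(2μ/r) = √2 × v_c = 11010 m/s.
Δv = v_esc − v_c = 3224 m/s.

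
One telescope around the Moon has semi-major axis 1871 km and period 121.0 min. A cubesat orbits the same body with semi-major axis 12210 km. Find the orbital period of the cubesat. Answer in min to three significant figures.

T₂ ≈ 2020 min

Kepler's third law: T² ∝ a³, so T₂ = T₁ (a₂/a₁)^(3/2).
a₂/a₁ = 6.526, (a₂/a₁)^(3/2) = 16.67.
T₂ = 121.0 × 16.67 = 2017 min.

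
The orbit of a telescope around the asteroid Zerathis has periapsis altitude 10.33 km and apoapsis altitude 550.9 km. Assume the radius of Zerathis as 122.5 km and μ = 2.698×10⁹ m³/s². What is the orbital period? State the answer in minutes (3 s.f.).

r_p = 122.5 + 10.33 = 132.83 km = 1.3283×10⁵ m.
r_a = 122.5 + 550.9 = 673.40 km = 6.7340×10⁵ m.
Semi-major axis a = (r_p + r_a)/2 = (132.83 + 673.40)/2 = 403.12 km = 4.031×10⁵ m.
By Kepler's third law T = 2π√(a³/μ) = 2π × 4.927×10³ = 3.096×10⁴ s.
= 516.0 minutes.

T ≈ 516 minutes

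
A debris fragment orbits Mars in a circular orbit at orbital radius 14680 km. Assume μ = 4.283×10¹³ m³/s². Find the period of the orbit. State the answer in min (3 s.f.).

r = 14680 km = 1.468×10⁷ m.
Kepler's third law: T = 2π√(r³/μ) = 2π√((1.468×10⁷)³ / 4.283×10¹³).
r³/μ = 7.386×10⁷ s², so T = 2π × 8.594×10³ = 5.400×10⁴ s.
Converting: 5.400×10⁴ s ÷ 60.00 = 900.0 min.

T ≈ 900 min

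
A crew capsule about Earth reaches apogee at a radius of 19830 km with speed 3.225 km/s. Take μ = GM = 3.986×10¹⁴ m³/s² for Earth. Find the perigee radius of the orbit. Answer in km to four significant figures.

r_a = 1.983×10⁷ m.
Specific energy ε = v²/2 − μ/r = -1.490×10⁷ J/kg, so a = −μ/(2ε) = 1.338×10⁷ m.
The apsides satisfy r_p + r_a = 2a, so the perigee radius is 2a − r_a = 6.921×10⁶ m = 6920.7 km.

perigee radius ≈ 6921 km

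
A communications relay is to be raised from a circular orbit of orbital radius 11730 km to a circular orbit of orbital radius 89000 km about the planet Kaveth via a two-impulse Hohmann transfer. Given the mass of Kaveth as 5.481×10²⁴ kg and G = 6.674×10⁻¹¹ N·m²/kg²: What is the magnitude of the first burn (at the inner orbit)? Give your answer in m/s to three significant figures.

μ = GM = 6.674×10⁻¹¹ × 5.481×10²⁴ = 3.658×10¹⁴ m³/s².
r₁ = 11730 km = 1.173×10⁷ m.
r₂ = 89000 km = 8.900×10⁷ m.
Transfer ellipse a_t = (r₁ + r₂)/2 = 5.036×10⁷ m.
At r₁: circular v_c1 = √(μ/r₁) = 5584 m/s; transfer-periapsis v_p = √[μ(2/r₁ − 1/a_t)] = 7423 m/s.
Δv₁ = v_p − v_c1 = 1839 m/s.

Δv ≈ 1840 m/s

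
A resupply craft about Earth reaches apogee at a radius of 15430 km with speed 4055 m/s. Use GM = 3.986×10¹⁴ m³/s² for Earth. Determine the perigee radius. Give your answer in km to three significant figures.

perigee radius ≈ 7200 km

r_a = 1.543×10⁷ m.
Specific energy ε = v²/2 − μ/r = -1.761×10⁷ J/kg, so a = −μ/(2ε) = 1.132×10⁷ m.
The apsides satisfy r_p + r_a = 2a, so the perigee radius is 2a − r_a = 7.203×10⁶ m = 7203.2 km.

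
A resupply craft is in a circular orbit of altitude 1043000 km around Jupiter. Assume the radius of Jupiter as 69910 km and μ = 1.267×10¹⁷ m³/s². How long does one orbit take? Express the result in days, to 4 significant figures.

r = 69910 + 1043000 = 1112900 km = 1.1129×10⁹ m.
Kepler's third law: T = 2π√(r³/μ) = 2π√((1.113×10⁹)³ / 1.267×10¹⁷).
r³/μ = 1.088×10¹⁰ s², so T = 2π × 1.043×10⁵ = 6.554×10⁵ s.
Converting: 6.554×10⁵ s ÷ 86400 = 7.585 days.

T ≈ 7.585 days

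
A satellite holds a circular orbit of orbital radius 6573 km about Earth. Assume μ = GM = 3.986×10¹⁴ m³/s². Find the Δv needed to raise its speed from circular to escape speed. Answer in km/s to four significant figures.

Δv ≈ 3.226 km/s

r = 6573 km = 6.573×10⁶ m.
Circular speed v_c = √(μ/r) = 7787 m/s.
Escape speed v_esc = √(2μ/r) = √2 × v_c = 11010 m/s.
Δv = v_esc − v_c = 3226 m/s = 3.226 km/s.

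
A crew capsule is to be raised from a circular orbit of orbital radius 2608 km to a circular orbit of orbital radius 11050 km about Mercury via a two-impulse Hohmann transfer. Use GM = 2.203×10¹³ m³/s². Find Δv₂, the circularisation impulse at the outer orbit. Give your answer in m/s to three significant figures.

Δv ≈ 539 m/s

r₁ = 2608 km = 2.608×10⁶ m.
r₂ = 11050 km = 1.105×10⁷ m.
Transfer ellipse a_t = (r₁ + r₂)/2 = 6.829×10⁶ m.
At r₁: circular v_c1 = √(μ/r₁) = 2906 m/s; transfer-periherm v_p = √[μ(2/r₁ − 1/a_t)] = 3697 m/s.
At r₂: circular v_c2 = √(μ/r₂) = 1412 m/s; transfer-apoherm v_a = √[μ(2/r₂ − 1/a_t)] = 872.6 m/s.
Δv₂ = v_c2 − v_a = 539.4 m/s.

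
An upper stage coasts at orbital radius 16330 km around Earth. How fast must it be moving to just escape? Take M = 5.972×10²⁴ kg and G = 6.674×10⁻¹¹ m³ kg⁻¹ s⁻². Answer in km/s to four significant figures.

v_esc ≈ 6.987 km/s

μ = GM = 6.674×10⁻¹¹ × 5.972×10²⁴ = 3.986×10¹⁴ m³/s².
r = 16330 km = 1.633×10⁷ m.
Escape speed v_esc = √(2μ/r) = √(2 × 3.986×10¹⁴ / 1.633×10⁷) = √(4.881×10⁷) = 6987 m/s.
= 6.987 km/s.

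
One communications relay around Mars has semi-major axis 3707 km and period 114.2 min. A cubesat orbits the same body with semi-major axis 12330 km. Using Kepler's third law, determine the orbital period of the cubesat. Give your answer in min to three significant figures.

Kepler's third law: T² ∝ a³, so T₂ = T₁ (a₂/a₁)^(3/2).
a₂/a₁ = 3.326, (a₂/a₁)^(3/2) = 6.066.
T₂ = 114.2 × 6.066 = 692.8 min.

T₂ ≈ 693 min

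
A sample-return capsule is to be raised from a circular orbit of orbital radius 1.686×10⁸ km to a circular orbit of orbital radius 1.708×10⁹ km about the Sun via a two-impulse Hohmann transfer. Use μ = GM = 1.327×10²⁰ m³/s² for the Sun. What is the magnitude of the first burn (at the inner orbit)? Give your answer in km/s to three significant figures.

r₁ = 1.686×10⁸ km = 1.686×10¹¹ m.
r₂ = 1.708×10⁹ km = 1.708×10¹² m.
Transfer ellipse a_t = (r₁ + r₂)/2 = 9.383×10¹¹ m.
At r₁: circular v_c1 = √(μ/r₁) = 28050 m/s; transfer-perihelion v_p = √[μ(2/r₁ − 1/a_t)] = 37850 m/s.
Δv₁ = v_p − v_c1 = 9796 m/s.
= 9.796 km/s.

Δv ≈ 9.80 km/s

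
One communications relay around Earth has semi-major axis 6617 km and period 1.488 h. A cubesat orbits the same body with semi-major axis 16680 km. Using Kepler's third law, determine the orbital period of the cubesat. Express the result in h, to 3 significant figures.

T₂ ≈ 5.96 h

Kepler's third law: T² ∝ a³, so T₂ = T₁ (a₂/a₁)^(3/2).
a₂/a₁ = 2.521, (a₂/a₁)^(3/2) = 4.002.
T₂ = 1.488 × 4.002 = 5.955 h.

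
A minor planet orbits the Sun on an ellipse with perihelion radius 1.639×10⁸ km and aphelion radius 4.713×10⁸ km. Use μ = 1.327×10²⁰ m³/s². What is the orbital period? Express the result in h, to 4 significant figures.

T ≈ 27120 h

Semi-major axis a = (r_p + r_a)/2 = (1.6390×10⁸ + 4.7130×10⁸)/2 = 3.1760×10⁸ km = 3.176×10¹¹ m.
By Kepler's third law T = 2π√(a³/μ) = 2π × 1.554×10⁷ = 9.763×10⁷ s.
= 27120 h.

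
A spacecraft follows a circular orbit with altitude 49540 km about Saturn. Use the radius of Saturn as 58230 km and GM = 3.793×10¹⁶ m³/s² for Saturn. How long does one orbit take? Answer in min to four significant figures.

T ≈ 601.6 min

r = 58230 + 49540 = 107770 km = 1.0777×10⁸ m.
Kepler's third law: T = 2π√(r³/μ) = 2π√((1.078×10⁸)³ / 3.793×10¹⁶).
r³/μ = 3.300×10⁷ s², so T = 2π × 5.745×10³ = 3.609×10⁴ s.
Converting: 3.609×10⁴ s ÷ 60.00 = 601.6 min.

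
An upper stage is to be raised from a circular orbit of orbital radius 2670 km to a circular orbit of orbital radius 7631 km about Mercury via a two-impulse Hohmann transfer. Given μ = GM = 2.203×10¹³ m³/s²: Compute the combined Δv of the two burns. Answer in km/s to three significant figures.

r₁ = 2670 km = 2.670×10⁶ m.
r₂ = 7631 km = 7.631×10⁶ m.
Transfer ellipse a_t = (r₁ + r₂)/2 = 5.150×10⁶ m.
At r₁: circular v_c1 = √(μ/r₁) = 2872 m/s; transfer-periherm v_p = √[μ(2/r₁ − 1/a_t)] = 3496 m/s.
Δv₁ = v_p − v_c1 = 623.9 m/s.
At r₂: circular v_c2 = √(μ/r₂) = 1699 m/s; transfer-apoherm v_a = √[μ(2/r₂ − 1/a_t)] = 1223 m/s.
Δv₂ = v_c2 − v_a = 475.7 m/s.
Total Δv = Δv₁ + Δv₂ = 1100 m/s = 1.100 km/s.

Δv_total ≈ 1.10 km/s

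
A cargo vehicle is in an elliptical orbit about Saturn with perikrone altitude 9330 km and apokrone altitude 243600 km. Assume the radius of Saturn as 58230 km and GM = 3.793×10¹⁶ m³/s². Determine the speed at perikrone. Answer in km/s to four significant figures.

v ≈ 30.29 km/s

r_p = 58230 + 9330 = 67560 km = 6.7560×10⁷ m.
r_a = 58230 + 243600 = 301830 km = 3.0183×10⁸ m.
Semi-major axis a = (r_p + r_a)/2 = 1.8470×10⁵ km = 1.847×10⁸ m.
Vis-viva: v² = μ(2/r − 1/a) = 3.793×10¹⁶ × (2.960×10⁻⁸ − 5.414×10⁻⁹) = 9.175×10⁸ m²/s².
v = 30290 m/s = 30.29 km/s.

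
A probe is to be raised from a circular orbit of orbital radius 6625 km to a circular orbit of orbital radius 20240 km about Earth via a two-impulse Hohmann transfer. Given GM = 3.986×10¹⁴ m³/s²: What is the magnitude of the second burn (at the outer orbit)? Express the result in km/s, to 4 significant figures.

Δv ≈ 1.321 km/s

r₁ = 6625 km = 6.625×10⁶ m.
r₂ = 20240 km = 2.024×10⁷ m.
Transfer ellipse a_t = (r₁ + r₂)/2 = 1.343×10⁷ m.
At r₁: circular v_c1 = √(μ/r₁) = 7757 m/s; transfer-perigee v_p = √[μ(2/r₁ − 1/a_t)] = 9521 m/s.
At r₂: circular v_c2 = √(μ/r₂) = 4438 m/s; transfer-apogee v_a = √[μ(2/r₂ − 1/a_t)] = 3117 m/s.
Δv₂ = v_c2 − v_a = 1321 m/s.
= 1.321 km/s.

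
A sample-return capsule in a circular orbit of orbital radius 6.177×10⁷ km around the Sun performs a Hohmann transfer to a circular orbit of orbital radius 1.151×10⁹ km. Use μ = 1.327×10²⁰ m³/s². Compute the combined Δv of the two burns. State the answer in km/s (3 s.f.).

r₁ = 6.177×10⁷ km = 6.177×10¹⁰ m.
r₂ = 1.151×10⁹ km = 1.151×10¹² m.
Transfer ellipse a_t = (r₁ + r₂)/2 = 6.064×10¹¹ m.
At r₁: circular v_c1 = √(μ/r₁) = 46350 m/s; transfer-perihelion v_p = √[μ(2/r₁ − 1/a_t)] = 63860 m/s.
Δv₁ = v_p − v_c1 = 17510 m/s.
At r₂: circular v_c2 = √(μ/r₂) = 10740 m/s; transfer-aphelion v_a = √[μ(2/r₂ − 1/a_t)] = 3427 m/s.
Δv₂ = v_c2 − v_a = 7310 m/s.
Total Δv = Δv₁ + Δv₂ = 24820 m/s = 24.82 km/s.

Δv_total ≈ 24.8 km/s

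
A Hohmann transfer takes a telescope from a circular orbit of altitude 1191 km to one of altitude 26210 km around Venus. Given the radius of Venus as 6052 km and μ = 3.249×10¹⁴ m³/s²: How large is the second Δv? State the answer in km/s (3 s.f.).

r₁ = 6052 + 1191 = 7243.0 km = 7.2430×10⁶ m.
r₂ = 6052 + 26210 = 32262 km = 3.2262×10⁷ m.
Transfer ellipse a_t = (r₁ + r₂)/2 = 1.975×10⁷ m.
At r₁: circular v_c1 = √(μ/r₁) = 6698 m/s; transfer-periapsis v_p = √[μ(2/r₁ − 1/a_t)] = 8560 m/s.
At r₂: circular v_c2 = √(μ/r₂) = 3173 m/s; transfer-apoapsis v_a = √[μ(2/r₂ − 1/a_t)] = 1922 m/s.
Δv₂ = v_c2 − v_a = 1252 m/s.
= 1.252 km/s.

Δv ≈ 1.25 km/s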